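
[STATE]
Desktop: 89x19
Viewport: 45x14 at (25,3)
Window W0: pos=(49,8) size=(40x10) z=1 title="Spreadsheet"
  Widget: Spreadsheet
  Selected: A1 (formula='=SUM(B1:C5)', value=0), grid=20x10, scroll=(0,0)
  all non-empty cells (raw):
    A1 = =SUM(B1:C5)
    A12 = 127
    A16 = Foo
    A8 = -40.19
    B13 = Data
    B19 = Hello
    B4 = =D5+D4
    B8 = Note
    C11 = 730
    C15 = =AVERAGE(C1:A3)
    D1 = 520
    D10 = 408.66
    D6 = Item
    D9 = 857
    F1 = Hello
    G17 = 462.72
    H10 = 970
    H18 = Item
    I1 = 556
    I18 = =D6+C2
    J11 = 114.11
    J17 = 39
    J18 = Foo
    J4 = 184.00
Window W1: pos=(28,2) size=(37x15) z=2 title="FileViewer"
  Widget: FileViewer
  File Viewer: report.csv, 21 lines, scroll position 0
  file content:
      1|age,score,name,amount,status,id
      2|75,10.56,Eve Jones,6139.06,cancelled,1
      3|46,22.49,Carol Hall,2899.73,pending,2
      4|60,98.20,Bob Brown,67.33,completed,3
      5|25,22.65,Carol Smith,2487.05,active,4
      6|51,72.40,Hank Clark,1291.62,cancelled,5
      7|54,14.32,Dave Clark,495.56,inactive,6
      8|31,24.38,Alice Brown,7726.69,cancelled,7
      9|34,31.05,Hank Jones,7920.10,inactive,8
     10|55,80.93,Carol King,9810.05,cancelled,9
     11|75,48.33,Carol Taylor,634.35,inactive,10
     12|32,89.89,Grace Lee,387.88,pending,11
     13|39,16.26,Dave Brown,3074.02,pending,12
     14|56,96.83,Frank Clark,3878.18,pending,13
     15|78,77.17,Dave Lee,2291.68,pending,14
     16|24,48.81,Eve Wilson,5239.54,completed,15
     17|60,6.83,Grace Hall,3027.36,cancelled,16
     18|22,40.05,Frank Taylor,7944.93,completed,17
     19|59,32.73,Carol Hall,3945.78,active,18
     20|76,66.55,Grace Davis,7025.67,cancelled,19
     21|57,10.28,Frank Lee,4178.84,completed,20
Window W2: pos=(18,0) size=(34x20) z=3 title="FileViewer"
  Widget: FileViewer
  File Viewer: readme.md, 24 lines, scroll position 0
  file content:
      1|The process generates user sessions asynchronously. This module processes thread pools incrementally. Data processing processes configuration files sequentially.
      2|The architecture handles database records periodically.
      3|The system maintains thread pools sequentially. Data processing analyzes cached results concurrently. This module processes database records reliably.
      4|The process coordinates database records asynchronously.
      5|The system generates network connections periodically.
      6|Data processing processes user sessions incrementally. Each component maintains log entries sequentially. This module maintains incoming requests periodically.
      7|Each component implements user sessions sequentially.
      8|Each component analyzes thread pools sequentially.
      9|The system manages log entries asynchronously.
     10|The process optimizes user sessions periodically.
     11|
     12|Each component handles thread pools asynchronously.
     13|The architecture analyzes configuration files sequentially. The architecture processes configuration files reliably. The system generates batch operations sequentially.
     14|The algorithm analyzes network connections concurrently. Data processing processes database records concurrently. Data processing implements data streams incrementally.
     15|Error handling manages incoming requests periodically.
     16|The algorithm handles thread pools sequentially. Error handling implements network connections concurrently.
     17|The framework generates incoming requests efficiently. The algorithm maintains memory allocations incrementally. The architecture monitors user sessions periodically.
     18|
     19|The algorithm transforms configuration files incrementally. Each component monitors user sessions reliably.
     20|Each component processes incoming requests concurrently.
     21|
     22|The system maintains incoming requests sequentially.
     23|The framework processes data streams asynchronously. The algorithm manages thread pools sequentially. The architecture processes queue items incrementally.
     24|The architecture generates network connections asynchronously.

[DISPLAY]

ocess generates user sess▲┃            ┃     
chitecture handles databa█┃────────────┨     
stem maintains thread poo░┃tatus,id   ▲┃     
ocess coordinates databas░┃.06,cancell█┃     
stem generates network co░┃9.73,pendin░┃     
rocessing processes user ░┃3,completed░┃━━━━━
omponent implements user ░┃87.05,activ░┃     
omponent analyzes thread ░┃1.62,cancel░┃─────
stem manages log entries ░┃.56,inactiv░┃     
ocess optimizes user sess░┃26.69,cance░┃B    
                         ░┃0.10,inacti░┃-----
omponent handles thread p░┃0.05,cancel░┃    0
chitecture analyzes confi░┃34.35,inact▼┃    0
gorithm analyzes network ░┃━━━━━━━━━━━━┛    0


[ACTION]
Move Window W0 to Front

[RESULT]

ocess generates user sess▲┃            ┃     
chitecture handles databa█┃────────────┨     
stem maintains thread poo░┃tatus,id   ▲┃     
ocess coordinates databas░┃.06,cancell█┃     
stem generates network co░┃9.73,pendin░┃     
rocessing processes user┏━━━━━━━━━━━━━━━━━━━━
omponent implements user┃ Spreadsheet        
omponent analyzes thread┠────────────────────
stem manages log entries┃A1: =SUM(B1:C5)     
ocess optimizes user ses┃       A       B    
                        ┃--------------------
omponent handles thread ┃  1      [0]       0
chitecture analyzes conf┃  2        0       0
gorithm analyzes network┃  3        0       0


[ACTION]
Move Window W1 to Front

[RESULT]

oce┃ FileViewer                        ┃     
chi┠───────────────────────────────────┨     
ste┃age,score,name,amount,status,id   ▲┃     
oce┃75,10.56,Eve Jones,6139.06,cancell█┃     
ste┃46,22.49,Carol Hall,2899.73,pendin░┃     
roc┃60,98.20,Bob Brown,67.33,completed░┃━━━━━
omp┃25,22.65,Carol Smith,2487.05,activ░┃     
omp┃51,72.40,Hank Clark,1291.62,cancel░┃─────
ste┃54,14.32,Dave Clark,495.56,inactiv░┃     
oce┃31,24.38,Alice Brown,7726.69,cance░┃B    
   ┃34,31.05,Hank Jones,7920.10,inacti░┃-----
omp┃55,80.93,Carol King,9810.05,cancel░┃    0
chi┃75,48.33,Carol Taylor,634.35,inact▼┃    0
gor┗━━━━━━━━━━━━━━━━━━━━━━━━━━━━━━━━━━━┛    0


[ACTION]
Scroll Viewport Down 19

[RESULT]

ste┃age,score,name,amount,status,id   ▲┃     
oce┃75,10.56,Eve Jones,6139.06,cancell█┃     
ste┃46,22.49,Carol Hall,2899.73,pendin░┃     
roc┃60,98.20,Bob Brown,67.33,completed░┃━━━━━
omp┃25,22.65,Carol Smith,2487.05,activ░┃     
omp┃51,72.40,Hank Clark,1291.62,cancel░┃─────
ste┃54,14.32,Dave Clark,495.56,inactiv░┃     
oce┃31,24.38,Alice Brown,7726.69,cance░┃B    
   ┃34,31.05,Hank Jones,7920.10,inacti░┃-----
omp┃55,80.93,Carol King,9810.05,cancel░┃    0
chi┃75,48.33,Carol Taylor,634.35,inact▼┃    0
gor┗━━━━━━━━━━━━━━━━━━━━━━━━━━━━━━━━━━━┛    0
handling manages incomin┗━━━━━━━━━━━━━━━━━━━━
gorithm handles thread po▼┃                  


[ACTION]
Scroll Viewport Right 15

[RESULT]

ame,amount,status,id   ▲┃                    
e Jones,6139.06,cancell█┃                    
rol Hall,2899.73,pendin░┃                    
b Brown,67.33,completed░┃━━━━━━━━━━━━━━━━━━━━
rol Smith,2487.05,activ░┃                    
nk Clark,1291.62,cancel░┃────────────────────
ve Clark,495.56,inactiv░┃                    
ice Brown,7726.69,cance░┃B       C       D   
nk Jones,7920.10,inacti░┃--------------------
rol King,9810.05,cancel░┃    0       0     52
rol Taylor,634.35,inact▼┃    0       0       
━━━━━━━━━━━━━━━━━━━━━━━━┛    0       0       
s incomin┗━━━━━━━━━━━━━━━━━━━━━━━━━━━━━━━━━━━
 thread po▼┃                                 


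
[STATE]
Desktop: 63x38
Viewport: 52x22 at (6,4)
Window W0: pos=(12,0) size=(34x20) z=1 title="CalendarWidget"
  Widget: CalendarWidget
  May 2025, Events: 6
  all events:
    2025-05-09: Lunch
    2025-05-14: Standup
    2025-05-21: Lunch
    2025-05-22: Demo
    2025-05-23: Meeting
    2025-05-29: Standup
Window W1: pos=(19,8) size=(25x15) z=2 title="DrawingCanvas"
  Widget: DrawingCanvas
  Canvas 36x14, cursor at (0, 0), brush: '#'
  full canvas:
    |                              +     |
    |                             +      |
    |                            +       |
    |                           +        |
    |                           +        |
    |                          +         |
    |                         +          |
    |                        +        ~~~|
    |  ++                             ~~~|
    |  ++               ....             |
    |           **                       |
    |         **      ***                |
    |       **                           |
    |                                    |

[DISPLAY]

      ┃Mo Tu We Th Fr Sa Su            ┃            
      ┃          1  2  3  4            ┃            
      ┃ 5  6  7  8  9* 10 11           ┃            
      ┃12 13 14* 15 16 17 18           ┃            
      ┃19 20 ┏━━━━━━━━━━━━━━━━━━━━━━━┓ ┃            
      ┃26 27 ┃ DrawingCanvas         ┃ ┃            
      ┃      ┠───────────────────────┨ ┃            
      ┃      ┃+                      ┃ ┃            
      ┃      ┃                       ┃ ┃            
      ┃      ┃                       ┃ ┃            
      ┃      ┃                       ┃ ┃            
      ┃      ┃                       ┃ ┃            
      ┃      ┃                       ┃ ┃            
      ┃      ┃                       ┃ ┃            
      ┃      ┃                       ┃ ┃            
      ┗━━━━━━┃  ++                   ┃━┛            
             ┃  ++               ....┃              
             ┃           **          ┃              
             ┗━━━━━━━━━━━━━━━━━━━━━━━┛              
                                                    
                                                    
                                                    


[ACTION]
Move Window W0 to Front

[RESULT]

      ┃Mo Tu We Th Fr Sa Su            ┃            
      ┃          1  2  3  4            ┃            
      ┃ 5  6  7  8  9* 10 11           ┃            
      ┃12 13 14* 15 16 17 18           ┃            
      ┃19 20 21* 22* 23* 24 25         ┃            
      ┃26 27 28 29* 30 31              ┃            
      ┃                                ┃            
      ┃                                ┃            
      ┃                                ┃            
      ┃                                ┃            
      ┃                                ┃            
      ┃                                ┃            
      ┃                                ┃            
      ┃                                ┃            
      ┃                                ┃            
      ┗━━━━━━━━━━━━━━━━━━━━━━━━━━━━━━━━┛            
             ┃  ++               ....┃              
             ┃           **          ┃              
             ┗━━━━━━━━━━━━━━━━━━━━━━━┛              
                                                    
                                                    
                                                    


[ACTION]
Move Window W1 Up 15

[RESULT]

      ┃Mo Tu We Th Fr Sa Su            ┃            
      ┃          1  2  3  4            ┃            
      ┃ 5  6  7  8  9* 10 11           ┃            
      ┃12 13 14* 15 16 17 18           ┃            
      ┃19 20 21* 22* 23* 24 25         ┃            
      ┃26 27 28 29* 30 31              ┃            
      ┃                                ┃            
      ┃                                ┃            
      ┃                                ┃            
      ┃                                ┃            
      ┃                                ┃            
      ┃                                ┃            
      ┃                                ┃            
      ┃                                ┃            
      ┃                                ┃            
      ┗━━━━━━━━━━━━━━━━━━━━━━━━━━━━━━━━┛            
                                                    
                                                    
                                                    
                                                    
                                                    
                                                    


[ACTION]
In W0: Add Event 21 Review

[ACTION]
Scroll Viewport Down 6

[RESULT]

      ┃                                ┃            
      ┃                                ┃            
      ┃                                ┃            
      ┃                                ┃            
      ┃                                ┃            
      ┃                                ┃            
      ┃                                ┃            
      ┃                                ┃            
      ┃                                ┃            
      ┗━━━━━━━━━━━━━━━━━━━━━━━━━━━━━━━━┛            
                                                    
                                                    
                                                    
                                                    
                                                    
                                                    
                                                    
                                                    
                                                    
                                                    
                                                    
                                                    


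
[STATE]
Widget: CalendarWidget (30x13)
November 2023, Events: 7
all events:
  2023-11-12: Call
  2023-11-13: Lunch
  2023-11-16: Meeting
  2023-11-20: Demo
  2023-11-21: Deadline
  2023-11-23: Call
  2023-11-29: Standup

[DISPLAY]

        November 2023         
Mo Tu We Th Fr Sa Su          
       1  2  3  4  5          
 6  7  8  9 10 11 12*         
13* 14 15 16* 17 18 19        
20* 21* 22 23* 24 25 26       
27 28 29* 30                  
                              
                              
                              
                              
                              
                              


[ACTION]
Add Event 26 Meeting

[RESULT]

        November 2023         
Mo Tu We Th Fr Sa Su          
       1  2  3  4  5          
 6  7  8  9 10 11 12*         
13* 14 15 16* 17 18 19        
20* 21* 22 23* 24 25 26*      
27 28 29* 30                  
                              
                              
                              
                              
                              
                              


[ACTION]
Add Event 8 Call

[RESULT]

        November 2023         
Mo Tu We Th Fr Sa Su          
       1  2  3  4  5          
 6  7  8*  9 10 11 12*        
13* 14 15 16* 17 18 19        
20* 21* 22 23* 24 25 26*      
27 28 29* 30                  
                              
                              
                              
                              
                              
                              


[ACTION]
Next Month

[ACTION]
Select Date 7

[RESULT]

        December 2023         
Mo Tu We Th Fr Sa Su          
             1  2  3          
 4  5  6 [ 7]  8  9 10        
11 12 13 14 15 16 17          
18 19 20 21 22 23 24          
25 26 27 28 29 30 31          
                              
                              
                              
                              
                              
                              


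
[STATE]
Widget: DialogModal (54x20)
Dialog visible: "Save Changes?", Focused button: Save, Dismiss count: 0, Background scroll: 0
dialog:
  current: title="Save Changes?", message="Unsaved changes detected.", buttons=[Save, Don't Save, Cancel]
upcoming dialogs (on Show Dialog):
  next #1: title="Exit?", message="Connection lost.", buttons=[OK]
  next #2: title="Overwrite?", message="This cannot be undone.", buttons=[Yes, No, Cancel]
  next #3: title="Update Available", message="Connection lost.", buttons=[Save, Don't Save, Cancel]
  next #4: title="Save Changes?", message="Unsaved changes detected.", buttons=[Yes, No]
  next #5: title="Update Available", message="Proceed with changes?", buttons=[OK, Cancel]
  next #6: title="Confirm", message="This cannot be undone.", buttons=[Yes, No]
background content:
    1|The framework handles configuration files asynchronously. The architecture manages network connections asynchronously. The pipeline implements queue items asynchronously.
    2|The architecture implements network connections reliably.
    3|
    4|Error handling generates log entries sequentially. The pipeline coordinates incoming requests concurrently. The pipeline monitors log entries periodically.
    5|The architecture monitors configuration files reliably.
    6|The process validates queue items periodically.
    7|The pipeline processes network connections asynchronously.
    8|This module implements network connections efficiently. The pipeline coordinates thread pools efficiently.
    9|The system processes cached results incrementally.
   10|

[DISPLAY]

The framework handles configuration files asynchronous
The architecture implements network connections reliab
                                                      
Error handling generates log entries sequentially. The
The architecture monitors configuration files reliably
The process validates queue items periodically.       
The pipeline processes network connections asynchronou
This module┌──────────────────────────────┐efficiently
The system │        Save Changes?         │ntally.    
           │  Unsaved changes detected.   │           
           │ [Save]  Don't Save   Cancel  │           
           └──────────────────────────────┘           
                                                      
                                                      
                                                      
                                                      
                                                      
                                                      
                                                      
                                                      


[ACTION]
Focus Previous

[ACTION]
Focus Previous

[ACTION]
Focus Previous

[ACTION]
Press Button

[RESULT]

The framework handles configuration files asynchronous
The architecture implements network connections reliab
                                                      
Error handling generates log entries sequentially. The
The architecture monitors configuration files reliably
The process validates queue items periodically.       
The pipeline processes network connections asynchronou
This module implements network connections efficiently
The system processes cached results incrementally.    
                                                      
                                                      
                                                      
                                                      
                                                      
                                                      
                                                      
                                                      
                                                      
                                                      
                                                      


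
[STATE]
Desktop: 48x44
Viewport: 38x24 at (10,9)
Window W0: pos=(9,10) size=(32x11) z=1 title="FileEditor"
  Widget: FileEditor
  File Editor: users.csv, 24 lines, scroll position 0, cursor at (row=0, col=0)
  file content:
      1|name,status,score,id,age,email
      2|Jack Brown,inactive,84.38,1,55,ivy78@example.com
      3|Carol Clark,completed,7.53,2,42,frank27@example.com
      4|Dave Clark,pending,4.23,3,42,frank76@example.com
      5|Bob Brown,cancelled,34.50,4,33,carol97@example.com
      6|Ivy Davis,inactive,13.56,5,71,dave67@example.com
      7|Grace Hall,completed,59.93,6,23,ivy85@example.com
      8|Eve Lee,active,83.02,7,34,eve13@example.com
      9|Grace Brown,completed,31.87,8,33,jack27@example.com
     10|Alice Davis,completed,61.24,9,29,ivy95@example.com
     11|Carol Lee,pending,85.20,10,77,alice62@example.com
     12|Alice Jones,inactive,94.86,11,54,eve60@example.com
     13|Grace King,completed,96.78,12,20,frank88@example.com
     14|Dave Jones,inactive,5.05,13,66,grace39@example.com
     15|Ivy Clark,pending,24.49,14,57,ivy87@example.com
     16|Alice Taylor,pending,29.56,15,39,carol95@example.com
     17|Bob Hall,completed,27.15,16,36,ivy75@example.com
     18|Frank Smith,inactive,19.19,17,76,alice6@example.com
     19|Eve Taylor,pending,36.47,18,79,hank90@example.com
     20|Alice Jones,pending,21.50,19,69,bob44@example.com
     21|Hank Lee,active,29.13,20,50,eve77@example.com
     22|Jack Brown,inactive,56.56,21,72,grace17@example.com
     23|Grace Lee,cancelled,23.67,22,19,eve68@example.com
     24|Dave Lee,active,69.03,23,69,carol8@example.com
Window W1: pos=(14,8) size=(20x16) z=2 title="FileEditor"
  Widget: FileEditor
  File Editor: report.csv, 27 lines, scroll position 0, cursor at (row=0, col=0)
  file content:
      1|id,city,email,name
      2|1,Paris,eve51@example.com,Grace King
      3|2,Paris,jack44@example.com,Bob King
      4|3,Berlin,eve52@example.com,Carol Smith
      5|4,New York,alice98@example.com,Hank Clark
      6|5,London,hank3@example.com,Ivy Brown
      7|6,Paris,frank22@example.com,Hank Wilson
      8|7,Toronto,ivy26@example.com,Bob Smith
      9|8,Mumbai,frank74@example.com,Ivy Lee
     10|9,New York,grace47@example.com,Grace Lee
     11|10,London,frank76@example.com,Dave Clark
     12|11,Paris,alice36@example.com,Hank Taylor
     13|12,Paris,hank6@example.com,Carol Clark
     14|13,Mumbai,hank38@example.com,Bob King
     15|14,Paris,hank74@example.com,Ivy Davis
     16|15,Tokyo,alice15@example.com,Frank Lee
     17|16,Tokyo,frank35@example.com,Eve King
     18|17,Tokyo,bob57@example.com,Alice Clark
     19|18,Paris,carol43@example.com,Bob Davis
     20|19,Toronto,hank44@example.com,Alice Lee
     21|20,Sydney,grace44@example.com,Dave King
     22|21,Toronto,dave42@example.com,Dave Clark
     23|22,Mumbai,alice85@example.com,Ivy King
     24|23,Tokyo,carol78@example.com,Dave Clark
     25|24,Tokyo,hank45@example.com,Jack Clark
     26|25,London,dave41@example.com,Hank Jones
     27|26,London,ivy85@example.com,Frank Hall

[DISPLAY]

    ┃ FileEditor       ┃              
━━━━┠──────────────────┨━━━━━━┓       
 Fil┃█d,city,email,nam▲┃      ┃       
────┃1,Paris,eve51@exa█┃──────┨       
█ame┃2,Paris,jack44@ex░┃,emai▲┃       
Jack┃3,Berlin,eve52@ex░┃8,1,5█┃       
Caro┃4,New York,alice9░┃53,2,░┃       
Dave┃5,London,hank3@ex░┃3,42,░┃       
Bob ┃6,Paris,frank22@e░┃0,4,3░┃       
Ivy ┃7,Toronto,ivy26@e░┃,5,71░┃       
Grac┃8,Mumbai,frank74@░┃93,6,▼┃       
━━━━┃9,New York,grace4░┃━━━━━━┛       
    ┃10,London,frank76░┃              
    ┃11,Paris,alice36@▼┃              
    ┗━━━━━━━━━━━━━━━━━━┛              
                                      
                                      
                                      
                                      
                                      
                                      
                                      
                                      
                                      


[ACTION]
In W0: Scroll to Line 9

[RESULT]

    ┃ FileEditor       ┃              
━━━━┠──────────────────┨━━━━━━┓       
 Fil┃█d,city,email,nam▲┃      ┃       
────┃1,Paris,eve51@exa█┃──────┨       
Grac┃2,Paris,jack44@ex░┃.87,8▲┃       
Alic┃3,Berlin,eve52@ex░┃.24,9░┃       
Caro┃4,New York,alice9░┃10,77░┃       
Alic┃5,London,hank3@ex░┃86,11█┃       
Grac┃6,Paris,frank22@e░┃78,12░┃       
Dave┃7,Toronto,ivy26@e░┃,13,6░┃       
Ivy ┃8,Mumbai,frank74@░┃14,57▼┃       
━━━━┃9,New York,grace4░┃━━━━━━┛       
    ┃10,London,frank76░┃              
    ┃11,Paris,alice36@▼┃              
    ┗━━━━━━━━━━━━━━━━━━┛              
                                      
                                      
                                      
                                      
                                      
                                      
                                      
                                      
                                      


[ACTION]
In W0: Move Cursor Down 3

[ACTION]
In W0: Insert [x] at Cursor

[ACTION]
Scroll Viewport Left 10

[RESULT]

              ┃ FileEditor       ┃    
         ┏━━━━┠──────────────────┨━━━━
         ┃ Fil┃█d,city,email,nam▲┃    
         ┠────┃1,Paris,eve51@exa█┃────
         ┃Grac┃2,Paris,jack44@ex░┃.87,
         ┃Alic┃3,Berlin,eve52@ex░┃.24,
         ┃Caro┃4,New York,alice9░┃10,7
         ┃Alic┃5,London,hank3@ex░┃86,1
         ┃Grac┃6,Paris,frank22@e░┃78,1
         ┃Dave┃7,Toronto,ivy26@e░┃,13,
         ┃Ivy ┃8,Mumbai,frank74@░┃14,5
         ┗━━━━┃9,New York,grace4░┃━━━━
              ┃10,London,frank76░┃    
              ┃11,Paris,alice36@▼┃    
              ┗━━━━━━━━━━━━━━━━━━┛    
                                      
                                      
                                      
                                      
                                      
                                      
                                      
                                      
                                      


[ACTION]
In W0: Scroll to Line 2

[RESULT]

              ┃ FileEditor       ┃    
         ┏━━━━┠──────────────────┨━━━━
         ┃ Fil┃█d,city,email,nam▲┃    
         ┠────┃1,Paris,eve51@exa█┃────
         ┃Jack┃2,Paris,jack44@ex░┃8,1,
         ┃Caro┃3,Berlin,eve52@ex░┃53,2
         ┃x█av┃4,New York,alice9░┃,3,4
         ┃Bob ┃5,London,hank3@ex░┃0,4,
         ┃Ivy ┃6,Paris,frank22@e░┃,5,7
         ┃Grac┃7,Toronto,ivy26@e░┃93,6
         ┃Eve ┃8,Mumbai,frank74@░┃4,ev
         ┗━━━━┃9,New York,grace4░┃━━━━
              ┃10,London,frank76░┃    
              ┃11,Paris,alice36@▼┃    
              ┗━━━━━━━━━━━━━━━━━━┛    
                                      
                                      
                                      
                                      
                                      
                                      
                                      
                                      
                                      


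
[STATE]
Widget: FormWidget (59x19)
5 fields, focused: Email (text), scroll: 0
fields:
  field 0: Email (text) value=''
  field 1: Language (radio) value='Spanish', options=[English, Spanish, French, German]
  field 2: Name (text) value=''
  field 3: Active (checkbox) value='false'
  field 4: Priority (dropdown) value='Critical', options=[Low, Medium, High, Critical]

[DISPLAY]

> Email:      [                                           ]
  Language:   ( ) English  (●) Spanish  ( ) French  ( ) Ger
  Name:       [                                           ]
  Active:     [ ]                                          
  Priority:   [Critical                                  ▼]
                                                           
                                                           
                                                           
                                                           
                                                           
                                                           
                                                           
                                                           
                                                           
                                                           
                                                           
                                                           
                                                           
                                                           


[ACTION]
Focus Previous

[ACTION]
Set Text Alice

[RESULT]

  Email:      [                                           ]
  Language:   ( ) English  (●) Spanish  ( ) French  ( ) Ger
  Name:       [                                           ]
  Active:     [ ]                                          
> Priority:   [Critical                                  ▼]
                                                           
                                                           
                                                           
                                                           
                                                           
                                                           
                                                           
                                                           
                                                           
                                                           
                                                           
                                                           
                                                           
                                                           


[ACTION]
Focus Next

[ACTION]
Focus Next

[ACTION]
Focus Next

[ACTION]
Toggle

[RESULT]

  Email:      [                                           ]
  Language:   ( ) English  (●) Spanish  ( ) French  ( ) Ger
> Name:       [                                           ]
  Active:     [ ]                                          
  Priority:   [Critical                                  ▼]
                                                           
                                                           
                                                           
                                                           
                                                           
                                                           
                                                           
                                                           
                                                           
                                                           
                                                           
                                                           
                                                           
                                                           


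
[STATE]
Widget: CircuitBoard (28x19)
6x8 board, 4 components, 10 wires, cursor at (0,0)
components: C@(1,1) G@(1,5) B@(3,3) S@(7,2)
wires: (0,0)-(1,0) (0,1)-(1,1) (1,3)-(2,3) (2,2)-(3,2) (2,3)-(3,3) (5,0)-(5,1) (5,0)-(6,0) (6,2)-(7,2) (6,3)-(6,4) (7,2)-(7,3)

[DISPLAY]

   0 1 2 3 4 5              
0  [.]  ·                   
    │   │                   
1   ·   C       ·       G   
                │           
2           ·   ·           
            │   │           
3           ·   B           
                            
4                           
                            
5   · ─ ·                   
    │                       
6   ·       ·   · ─ ·       
            │               
7           S ─ ·           
Cursor: (0,0)               
                            
                            


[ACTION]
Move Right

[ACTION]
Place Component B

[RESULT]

   0 1 2 3 4 5              
0   ·  [B]                  
    │   │                   
1   ·   C       ·       G   
                │           
2           ·   ·           
            │   │           
3           ·   B           
                            
4                           
                            
5   · ─ ·                   
    │                       
6   ·       ·   · ─ ·       
            │               
7           S ─ ·           
Cursor: (0,1)               
                            
                            


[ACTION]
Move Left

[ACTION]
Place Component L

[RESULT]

   0 1 2 3 4 5              
0  [L]  B                   
    │   │                   
1   ·   C       ·       G   
                │           
2           ·   ·           
            │   │           
3           ·   B           
                            
4                           
                            
5   · ─ ·                   
    │                       
6   ·       ·   · ─ ·       
            │               
7           S ─ ·           
Cursor: (0,0)               
                            
                            


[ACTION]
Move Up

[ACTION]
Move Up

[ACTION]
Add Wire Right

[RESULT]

   0 1 2 3 4 5              
0  [L]─ B                   
    │   │                   
1   ·   C       ·       G   
                │           
2           ·   ·           
            │   │           
3           ·   B           
                            
4                           
                            
5   · ─ ·                   
    │                       
6   ·       ·   · ─ ·       
            │               
7           S ─ ·           
Cursor: (0,0)               
                            
                            


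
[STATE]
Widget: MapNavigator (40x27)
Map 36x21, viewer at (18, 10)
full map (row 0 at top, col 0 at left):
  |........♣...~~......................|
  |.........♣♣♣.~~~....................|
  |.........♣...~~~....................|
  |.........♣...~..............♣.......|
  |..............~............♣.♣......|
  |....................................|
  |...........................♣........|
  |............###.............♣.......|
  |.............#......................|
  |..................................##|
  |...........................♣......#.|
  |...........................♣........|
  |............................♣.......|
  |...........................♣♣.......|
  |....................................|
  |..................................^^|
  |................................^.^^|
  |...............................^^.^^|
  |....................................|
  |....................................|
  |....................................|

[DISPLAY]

                                        
                                        
                                        
  ........♣...~~......................  
  .........♣♣♣.~~~....................  
  .........♣...~~~....................  
  .........♣...~..............♣.......  
  ..............~............♣.♣......  
  ....................................  
  ...........................♣........  
  ............###.............♣.......  
  .............#......................  
  ..................................##  
  ..................@........♣......#.  
  ...........................♣........  
  ............................♣.......  
  ...........................♣♣.......  
  ....................................  
  ..................................^^  
  ................................^.^^  
  ...............................^^.^^  
  ....................................  
  ....................................  
  ....................................  
                                        
                                        
                                        


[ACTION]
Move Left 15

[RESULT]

                                        
                                        
                                        
                 ........♣...~~.........
                 .........♣♣♣.~~~.......
                 .........♣...~~~.......
                 .........♣...~.........
                 ..............~........
                 .......................
                 .......................
                 ............###........
                 .............#.........
                 .......................
                 ...@...................
                 .......................
                 .......................
                 .......................
                 .......................
                 .......................
                 .......................
                 .......................
                 .......................
                 .......................
                 .......................
                                        
                                        
                                        


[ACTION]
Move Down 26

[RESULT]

                 ............###........
                 .............#.........
                 .......................
                 .......................
                 .......................
                 .......................
                 .......................
                 .......................
                 .......................
                 .......................
                 .......................
                 .......................
                 .......................
                 ...@...................
                                        
                                        
                                        
                                        
                                        
                                        
                                        
                                        
                                        
                                        
                                        
                                        
                                        


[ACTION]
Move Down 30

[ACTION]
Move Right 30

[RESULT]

##.............♣.......                 
#......................                 
.....................##                 
..............♣......#.                 
..............♣........                 
...............♣.......                 
..............♣♣.......                 
.......................                 
.....................^^                 
...................^.^^                 
..................^^.^^                 
.......................                 
.......................                 
....................@..                 
                                        
                                        
                                        
                                        
                                        
                                        
                                        
                                        
                                        
                                        
                                        
                                        
                                        
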